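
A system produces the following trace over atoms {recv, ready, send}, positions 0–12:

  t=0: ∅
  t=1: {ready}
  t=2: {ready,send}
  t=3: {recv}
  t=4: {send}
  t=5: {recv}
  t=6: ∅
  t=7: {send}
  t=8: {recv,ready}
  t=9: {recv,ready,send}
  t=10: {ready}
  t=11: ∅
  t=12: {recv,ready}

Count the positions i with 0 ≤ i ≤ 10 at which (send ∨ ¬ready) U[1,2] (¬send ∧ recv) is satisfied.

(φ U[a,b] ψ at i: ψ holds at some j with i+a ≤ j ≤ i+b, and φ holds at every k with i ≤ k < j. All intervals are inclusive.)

Evaluate at each i in [0,10]:
  i=0: ✗ (no rhs in [1,2])
  i=1: ✗ (lhs fails at k=1 before rhs at j=3)
  i=2: ✓ (rhs at j=3; lhs holds on [2,2])
  i=3: ✓ (rhs at j=5; lhs holds on [3,4])
  i=4: ✓ (rhs at j=5; lhs holds on [4,4])
  i=5: ✗ (no rhs in [6,7])
  i=6: ✓ (rhs at j=8; lhs holds on [6,7])
  i=7: ✓ (rhs at j=8; lhs holds on [7,7])
  i=8: ✗ (no rhs in [9,10])
  i=9: ✗ (no rhs in [10,11])
  i=10: ✗ (lhs fails at k=10 before rhs at j=12)
Positions where it holds: {2, 3, 4, 6, 7} → 5.

5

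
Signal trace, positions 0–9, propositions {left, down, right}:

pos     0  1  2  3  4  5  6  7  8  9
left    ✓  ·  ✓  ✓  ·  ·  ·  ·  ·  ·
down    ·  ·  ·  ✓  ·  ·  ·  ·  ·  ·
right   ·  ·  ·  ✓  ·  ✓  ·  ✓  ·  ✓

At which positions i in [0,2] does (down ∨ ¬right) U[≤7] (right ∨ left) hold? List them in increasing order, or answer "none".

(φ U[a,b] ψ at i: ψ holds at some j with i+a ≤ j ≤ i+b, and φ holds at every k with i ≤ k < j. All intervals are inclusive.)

0, 1, 2

Evaluate at each i in [0,2]:
  i=0: ✓ (rhs at j=0)
  i=1: ✓ (rhs at j=2; lhs holds on [1,1])
  i=2: ✓ (rhs at j=2)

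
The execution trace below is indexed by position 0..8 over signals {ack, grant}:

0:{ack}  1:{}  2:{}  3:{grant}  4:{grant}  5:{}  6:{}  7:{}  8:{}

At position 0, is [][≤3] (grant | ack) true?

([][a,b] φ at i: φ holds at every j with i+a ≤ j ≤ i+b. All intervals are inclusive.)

Check (grant | ack) at every j in [0,3]:
  j=0: true
  j=1: false
  j=2: false
  j=3: true
Fails at j=1 → formula fails.

No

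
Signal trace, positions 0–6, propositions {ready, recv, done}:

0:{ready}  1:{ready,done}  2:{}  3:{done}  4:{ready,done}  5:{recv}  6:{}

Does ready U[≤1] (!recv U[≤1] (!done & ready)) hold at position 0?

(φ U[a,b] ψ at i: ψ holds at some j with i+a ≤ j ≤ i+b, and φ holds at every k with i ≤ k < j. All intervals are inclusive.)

Need some j in [0,1] with (!recv U[≤1] (!done & ready)), and ready at every k in [0,j-1].
  j=0: (!recv U[≤1] (!done & ready)) holds; no prefix to check → satisfied.

Holds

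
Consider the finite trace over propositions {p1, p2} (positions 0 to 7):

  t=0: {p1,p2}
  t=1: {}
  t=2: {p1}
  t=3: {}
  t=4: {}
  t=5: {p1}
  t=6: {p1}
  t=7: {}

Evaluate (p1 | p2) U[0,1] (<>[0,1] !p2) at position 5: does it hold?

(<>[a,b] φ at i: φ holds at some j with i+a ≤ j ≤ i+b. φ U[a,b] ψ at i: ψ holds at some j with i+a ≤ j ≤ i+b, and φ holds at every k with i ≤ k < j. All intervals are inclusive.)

Need some j in [5,6] with <>[0,1] !p2, and (p1 | p2) at every k in [5,j-1].
  j=5: <>[0,1] !p2 holds; no prefix to check → satisfied.

True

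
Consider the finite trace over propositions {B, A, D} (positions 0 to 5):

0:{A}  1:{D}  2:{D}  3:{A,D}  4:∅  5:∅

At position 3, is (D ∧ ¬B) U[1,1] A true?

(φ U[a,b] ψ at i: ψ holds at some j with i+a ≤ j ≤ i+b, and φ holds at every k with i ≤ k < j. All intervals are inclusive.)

No

Need some j in [4,4] with A, and (D ∧ ¬B) at every k in [3,j-1].
  j=4: A false.
No j in the window works → until fails.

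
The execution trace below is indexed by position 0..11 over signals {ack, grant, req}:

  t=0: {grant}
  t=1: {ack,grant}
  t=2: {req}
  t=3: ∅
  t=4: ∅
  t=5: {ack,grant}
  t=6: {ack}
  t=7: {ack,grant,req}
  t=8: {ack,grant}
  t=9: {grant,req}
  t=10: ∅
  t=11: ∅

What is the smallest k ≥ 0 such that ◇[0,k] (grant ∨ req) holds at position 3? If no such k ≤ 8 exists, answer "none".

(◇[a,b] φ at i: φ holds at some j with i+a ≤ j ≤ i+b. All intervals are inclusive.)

Scan j = 3,4,… for (grant ∨ req):
  j=3: fails
  j=4: fails
  j=5: holds
First hit at j=5, so smallest k = 5-3 = 2.

2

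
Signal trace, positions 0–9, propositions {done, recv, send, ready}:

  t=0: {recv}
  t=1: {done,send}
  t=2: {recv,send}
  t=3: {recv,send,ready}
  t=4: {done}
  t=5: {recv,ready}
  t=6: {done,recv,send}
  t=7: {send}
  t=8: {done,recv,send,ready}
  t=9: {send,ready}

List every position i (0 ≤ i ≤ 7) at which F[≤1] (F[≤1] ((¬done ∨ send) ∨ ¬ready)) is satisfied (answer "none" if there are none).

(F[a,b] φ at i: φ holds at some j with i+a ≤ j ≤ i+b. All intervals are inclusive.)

0, 1, 2, 3, 4, 5, 6, 7

Evaluate at each i in [0,7]:
  i=0: ✓ (witness j=0)
  i=1: ✓ (witness j=1)
  i=2: ✓ (witness j=2)
  i=3: ✓ (witness j=3)
  i=4: ✓ (witness j=4)
  i=5: ✓ (witness j=5)
  i=6: ✓ (witness j=6)
  i=7: ✓ (witness j=7)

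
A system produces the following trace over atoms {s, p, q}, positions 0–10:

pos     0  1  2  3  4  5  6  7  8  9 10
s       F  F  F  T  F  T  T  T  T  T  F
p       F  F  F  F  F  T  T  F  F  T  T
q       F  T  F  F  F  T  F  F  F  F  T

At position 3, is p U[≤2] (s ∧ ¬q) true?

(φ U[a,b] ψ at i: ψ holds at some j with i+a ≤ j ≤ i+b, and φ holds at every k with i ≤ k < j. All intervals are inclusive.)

Need some j in [3,5] with (s ∧ ¬q), and p at every k in [3,j-1].
  j=3: (s ∧ ¬q) holds; no prefix to check → satisfied.

Holds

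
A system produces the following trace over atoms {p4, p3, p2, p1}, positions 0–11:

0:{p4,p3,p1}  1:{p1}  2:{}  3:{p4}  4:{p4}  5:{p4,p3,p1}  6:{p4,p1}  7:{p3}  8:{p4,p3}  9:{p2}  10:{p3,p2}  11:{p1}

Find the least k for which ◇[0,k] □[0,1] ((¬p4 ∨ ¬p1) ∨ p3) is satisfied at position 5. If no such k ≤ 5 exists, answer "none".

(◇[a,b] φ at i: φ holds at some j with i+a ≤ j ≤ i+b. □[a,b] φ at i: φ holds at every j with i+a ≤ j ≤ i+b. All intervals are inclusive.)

2

Scan j = 5,6,… for □[0,1] ((¬p4 ∨ ¬p1) ∨ p3):
  j=5: fails
  j=6: fails
  j=7: holds
First hit at j=7, so smallest k = 7-5 = 2.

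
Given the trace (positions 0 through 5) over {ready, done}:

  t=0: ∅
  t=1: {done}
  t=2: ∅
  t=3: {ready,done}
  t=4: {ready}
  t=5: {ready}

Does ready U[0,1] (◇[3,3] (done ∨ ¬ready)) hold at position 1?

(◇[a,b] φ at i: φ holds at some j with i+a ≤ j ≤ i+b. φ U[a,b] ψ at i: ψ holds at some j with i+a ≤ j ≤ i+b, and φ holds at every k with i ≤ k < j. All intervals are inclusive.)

Does not hold

Need some j in [1,2] with ◇[3,3] (done ∨ ¬ready), and ready at every k in [1,j-1].
  j=1: ◇[3,3] (done ∨ ¬ready) — fails (none in [4,4]).
  j=2: ◇[3,3] (done ∨ ¬ready) — fails (none in [5,5]).
No j in the window works → until fails.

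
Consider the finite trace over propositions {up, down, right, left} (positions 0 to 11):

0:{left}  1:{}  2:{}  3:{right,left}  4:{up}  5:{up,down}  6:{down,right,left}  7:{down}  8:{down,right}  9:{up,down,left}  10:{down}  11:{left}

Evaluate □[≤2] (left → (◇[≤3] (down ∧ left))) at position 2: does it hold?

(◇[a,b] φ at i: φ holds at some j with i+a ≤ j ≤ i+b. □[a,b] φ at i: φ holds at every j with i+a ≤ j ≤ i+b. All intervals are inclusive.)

Yes

Check (left → (◇[≤3] (down ∧ left))) at every j in [2,4]:
  j=2: antecedent false → ✓
  j=3: antecedent true; consequent holds (witness at 6) → ✓
  j=4: antecedent false → ✓
All positions satisfy it → formula holds.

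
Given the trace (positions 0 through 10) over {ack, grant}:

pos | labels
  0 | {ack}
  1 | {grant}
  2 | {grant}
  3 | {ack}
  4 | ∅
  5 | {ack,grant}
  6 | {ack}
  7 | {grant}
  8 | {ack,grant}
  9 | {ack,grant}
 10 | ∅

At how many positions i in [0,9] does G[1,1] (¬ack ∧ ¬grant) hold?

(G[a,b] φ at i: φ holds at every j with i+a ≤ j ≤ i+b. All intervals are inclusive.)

2

Evaluate at each i in [0,9]:
  i=0: ✗ (fails at j=1)
  i=1: ✗ (fails at j=2)
  i=2: ✗ (fails at j=3)
  i=3: ✓ (all of [4,4])
  i=4: ✗ (fails at j=5)
  i=5: ✗ (fails at j=6)
  i=6: ✗ (fails at j=7)
  i=7: ✗ (fails at j=8)
  i=8: ✗ (fails at j=9)
  i=9: ✓ (all of [10,10])
Positions where it holds: {3, 9} → 2.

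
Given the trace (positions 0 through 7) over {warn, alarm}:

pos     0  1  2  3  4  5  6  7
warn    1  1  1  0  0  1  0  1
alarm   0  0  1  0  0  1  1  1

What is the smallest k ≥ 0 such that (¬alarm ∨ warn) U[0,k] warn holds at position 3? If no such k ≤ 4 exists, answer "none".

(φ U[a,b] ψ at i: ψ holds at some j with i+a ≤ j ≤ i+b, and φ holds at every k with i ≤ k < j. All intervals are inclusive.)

2

Need earliest j ≥ 3 with warn, and (¬alarm ∨ warn) at every k in [3,j-1].
  j=3: rhs fails.
  j=4: rhs fails.
  j=5: rhs holds; lhs holds on [3,4]. k = 2.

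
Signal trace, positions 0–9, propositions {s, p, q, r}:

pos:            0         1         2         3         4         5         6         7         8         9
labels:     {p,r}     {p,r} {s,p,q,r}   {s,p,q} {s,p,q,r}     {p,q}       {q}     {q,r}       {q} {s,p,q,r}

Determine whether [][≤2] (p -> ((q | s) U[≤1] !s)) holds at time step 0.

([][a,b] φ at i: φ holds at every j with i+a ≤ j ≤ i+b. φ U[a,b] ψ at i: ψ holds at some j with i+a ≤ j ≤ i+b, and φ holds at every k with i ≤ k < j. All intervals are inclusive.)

Check (p -> ((q | s) U[≤1] !s)) at every j in [0,2]:
  j=0: antecedent true; consequent holds → ✓
  j=1: antecedent true; consequent holds → ✓
  j=2: antecedent true; consequent fails → ✗
Fails at j=2 → formula fails.

False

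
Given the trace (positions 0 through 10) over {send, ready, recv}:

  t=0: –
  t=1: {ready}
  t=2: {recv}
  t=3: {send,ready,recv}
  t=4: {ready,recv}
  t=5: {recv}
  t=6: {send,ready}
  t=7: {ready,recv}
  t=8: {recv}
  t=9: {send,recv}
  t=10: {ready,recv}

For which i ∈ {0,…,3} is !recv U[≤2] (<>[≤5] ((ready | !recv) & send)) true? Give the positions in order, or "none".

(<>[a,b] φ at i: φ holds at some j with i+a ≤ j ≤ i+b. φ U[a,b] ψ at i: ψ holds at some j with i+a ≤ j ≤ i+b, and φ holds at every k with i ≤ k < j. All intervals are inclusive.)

0, 1, 2, 3

Evaluate at each i in [0,3]:
  i=0: ✓ (rhs at j=0)
  i=1: ✓ (rhs at j=1)
  i=2: ✓ (rhs at j=2)
  i=3: ✓ (rhs at j=3)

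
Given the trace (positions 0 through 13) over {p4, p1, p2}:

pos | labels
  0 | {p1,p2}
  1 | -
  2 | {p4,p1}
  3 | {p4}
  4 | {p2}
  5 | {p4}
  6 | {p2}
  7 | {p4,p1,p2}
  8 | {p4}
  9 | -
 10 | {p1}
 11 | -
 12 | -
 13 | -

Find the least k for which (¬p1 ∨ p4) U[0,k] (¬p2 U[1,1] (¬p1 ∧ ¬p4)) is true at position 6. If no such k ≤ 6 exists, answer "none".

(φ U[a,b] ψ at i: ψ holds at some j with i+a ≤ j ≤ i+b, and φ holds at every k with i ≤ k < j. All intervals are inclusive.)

Need earliest j ≥ 6 with (¬p2 U[1,1] (¬p1 ∧ ¬p4)), and (¬p1 ∨ p4) at every k in [6,j-1].
  j=6: rhs fails.
  j=7: rhs fails.
  j=8: rhs holds; lhs holds on [6,7]. k = 2.

2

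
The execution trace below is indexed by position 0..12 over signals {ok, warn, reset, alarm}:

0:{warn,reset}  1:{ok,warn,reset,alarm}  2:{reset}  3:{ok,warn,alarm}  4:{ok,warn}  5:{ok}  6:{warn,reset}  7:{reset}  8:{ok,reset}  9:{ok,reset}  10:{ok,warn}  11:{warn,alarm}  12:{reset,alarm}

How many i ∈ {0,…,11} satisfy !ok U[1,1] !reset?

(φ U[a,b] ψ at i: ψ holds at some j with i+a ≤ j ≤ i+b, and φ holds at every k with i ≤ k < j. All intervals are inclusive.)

1

Evaluate at each i in [0,11]:
  i=0: ✗ (no rhs in [1,1])
  i=1: ✗ (no rhs in [2,2])
  i=2: ✓ (rhs at j=3; lhs holds on [2,2])
  i=3: ✗ (lhs fails at k=3 before rhs at j=4)
  i=4: ✗ (lhs fails at k=4 before rhs at j=5)
  i=5: ✗ (no rhs in [6,6])
  i=6: ✗ (no rhs in [7,7])
  i=7: ✗ (no rhs in [8,8])
  i=8: ✗ (no rhs in [9,9])
  i=9: ✗ (lhs fails at k=9 before rhs at j=10)
  i=10: ✗ (lhs fails at k=10 before rhs at j=11)
  i=11: ✗ (no rhs in [12,12])
Positions where it holds: {2} → 1.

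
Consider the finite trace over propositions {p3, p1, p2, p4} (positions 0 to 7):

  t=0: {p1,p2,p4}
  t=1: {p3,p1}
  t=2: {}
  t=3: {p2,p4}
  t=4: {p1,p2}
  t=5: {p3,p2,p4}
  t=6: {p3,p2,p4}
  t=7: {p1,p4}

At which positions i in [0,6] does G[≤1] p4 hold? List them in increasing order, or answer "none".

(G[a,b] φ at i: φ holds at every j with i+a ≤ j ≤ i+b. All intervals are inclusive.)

5, 6

Evaluate at each i in [0,6]:
  i=0: ✗ (fails at j=1)
  i=1: ✗ (fails at j=1)
  i=2: ✗ (fails at j=2)
  i=3: ✗ (fails at j=4)
  i=4: ✗ (fails at j=4)
  i=5: ✓ (all of [5,6])
  i=6: ✓ (all of [6,7])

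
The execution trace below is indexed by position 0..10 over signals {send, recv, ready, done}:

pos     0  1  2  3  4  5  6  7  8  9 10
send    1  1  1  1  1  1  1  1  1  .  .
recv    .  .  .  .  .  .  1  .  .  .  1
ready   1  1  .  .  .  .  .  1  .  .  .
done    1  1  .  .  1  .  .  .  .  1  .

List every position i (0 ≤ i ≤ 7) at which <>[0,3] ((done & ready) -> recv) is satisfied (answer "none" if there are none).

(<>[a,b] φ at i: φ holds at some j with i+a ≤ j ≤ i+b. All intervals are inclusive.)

Evaluate at each i in [0,7]:
  i=0: ✓ (witness j=2)
  i=1: ✓ (witness j=2)
  i=2: ✓ (witness j=2)
  i=3: ✓ (witness j=3)
  i=4: ✓ (witness j=4)
  i=5: ✓ (witness j=5)
  i=6: ✓ (witness j=6)
  i=7: ✓ (witness j=7)

0, 1, 2, 3, 4, 5, 6, 7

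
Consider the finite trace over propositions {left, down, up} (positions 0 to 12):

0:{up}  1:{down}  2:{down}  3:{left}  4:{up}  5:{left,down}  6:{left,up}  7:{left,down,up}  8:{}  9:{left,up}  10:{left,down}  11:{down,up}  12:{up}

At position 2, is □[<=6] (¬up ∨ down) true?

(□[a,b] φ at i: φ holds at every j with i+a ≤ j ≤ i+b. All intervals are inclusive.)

Does not hold

Check (¬up ∨ down) at every j in [2,8]:
  j=2: true
  j=3: true
  j=4: false
  j=5: true
  j=6: false
  j=7: true
  j=8: true
Fails at j=4 → formula fails.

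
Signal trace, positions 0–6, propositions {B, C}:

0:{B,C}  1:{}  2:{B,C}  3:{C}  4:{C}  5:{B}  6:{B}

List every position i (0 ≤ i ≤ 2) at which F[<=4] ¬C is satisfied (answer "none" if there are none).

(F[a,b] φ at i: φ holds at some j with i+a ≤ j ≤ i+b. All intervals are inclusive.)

Evaluate at each i in [0,2]:
  i=0: ✓ (witness j=1)
  i=1: ✓ (witness j=1)
  i=2: ✓ (witness j=5)

0, 1, 2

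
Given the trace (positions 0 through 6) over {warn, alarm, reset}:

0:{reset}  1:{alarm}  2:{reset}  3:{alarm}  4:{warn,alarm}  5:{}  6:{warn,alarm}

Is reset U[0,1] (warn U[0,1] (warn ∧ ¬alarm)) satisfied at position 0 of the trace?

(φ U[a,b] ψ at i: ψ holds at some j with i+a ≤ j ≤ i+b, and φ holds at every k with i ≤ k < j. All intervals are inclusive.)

No

Need some j in [0,1] with (warn U[0,1] (warn ∧ ¬alarm)), and reset at every k in [0,j-1].
  j=0: (warn U[0,1] (warn ∧ ¬alarm)) — fails.
  j=1: (warn U[0,1] (warn ∧ ¬alarm)) — fails.
No j in the window works → until fails.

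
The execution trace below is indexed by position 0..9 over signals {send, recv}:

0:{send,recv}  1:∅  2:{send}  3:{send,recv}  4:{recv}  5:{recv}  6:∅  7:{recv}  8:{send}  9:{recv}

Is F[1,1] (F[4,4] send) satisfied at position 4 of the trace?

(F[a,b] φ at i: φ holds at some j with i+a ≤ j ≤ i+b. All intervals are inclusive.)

No

Check F[4,4] send at each j in [5,5]:
  j=5: fails (none in [9,9])
No position in the window satisfies it → formula fails.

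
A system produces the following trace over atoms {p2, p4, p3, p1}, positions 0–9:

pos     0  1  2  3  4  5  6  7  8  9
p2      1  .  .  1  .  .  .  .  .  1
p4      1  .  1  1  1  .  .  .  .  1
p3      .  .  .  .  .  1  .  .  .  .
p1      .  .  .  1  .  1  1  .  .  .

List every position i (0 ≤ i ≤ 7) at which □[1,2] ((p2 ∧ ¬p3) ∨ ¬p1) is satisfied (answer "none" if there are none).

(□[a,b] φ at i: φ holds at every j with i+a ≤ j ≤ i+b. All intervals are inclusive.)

0, 1, 2, 6, 7

Evaluate at each i in [0,7]:
  i=0: ✓ (all of [1,2])
  i=1: ✓ (all of [2,3])
  i=2: ✓ (all of [3,4])
  i=3: ✗ (fails at j=5)
  i=4: ✗ (fails at j=5)
  i=5: ✗ (fails at j=6)
  i=6: ✓ (all of [7,8])
  i=7: ✓ (all of [8,9])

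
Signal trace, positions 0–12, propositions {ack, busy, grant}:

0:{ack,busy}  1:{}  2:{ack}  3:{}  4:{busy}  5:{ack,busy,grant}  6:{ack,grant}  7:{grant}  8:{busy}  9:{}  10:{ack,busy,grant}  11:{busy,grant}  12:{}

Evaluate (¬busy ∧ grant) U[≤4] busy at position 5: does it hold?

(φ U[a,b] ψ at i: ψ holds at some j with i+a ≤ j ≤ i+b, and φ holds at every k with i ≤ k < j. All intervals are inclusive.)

Yes

Need some j in [5,9] with busy, and (¬busy ∧ grant) at every k in [5,j-1].
  j=5: busy holds; no prefix to check → satisfied.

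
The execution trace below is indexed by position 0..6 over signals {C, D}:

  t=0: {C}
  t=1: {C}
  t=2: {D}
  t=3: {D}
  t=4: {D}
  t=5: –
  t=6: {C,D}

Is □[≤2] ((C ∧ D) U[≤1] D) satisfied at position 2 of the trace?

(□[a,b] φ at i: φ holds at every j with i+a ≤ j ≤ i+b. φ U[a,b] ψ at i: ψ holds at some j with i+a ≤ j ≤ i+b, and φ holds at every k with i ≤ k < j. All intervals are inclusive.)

Check ((C ∧ D) U[≤1] D) at every j in [2,4]:
  j=2: holds
  j=3: holds
  j=4: holds
All positions satisfy it → formula holds.

True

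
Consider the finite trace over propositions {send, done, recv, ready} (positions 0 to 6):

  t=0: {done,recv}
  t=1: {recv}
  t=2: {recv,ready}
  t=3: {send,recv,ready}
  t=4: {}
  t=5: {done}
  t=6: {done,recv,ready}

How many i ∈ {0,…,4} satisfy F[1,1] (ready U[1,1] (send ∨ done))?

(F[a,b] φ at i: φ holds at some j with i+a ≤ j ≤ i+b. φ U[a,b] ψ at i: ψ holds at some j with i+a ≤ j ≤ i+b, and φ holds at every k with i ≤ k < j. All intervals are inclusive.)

1

Evaluate at each i in [0,4]:
  i=0: ✗ (none in [1,1])
  i=1: ✓ (witness j=2)
  i=2: ✗ (none in [3,3])
  i=3: ✗ (none in [4,4])
  i=4: ✗ (none in [5,5])
Positions where it holds: {1} → 1.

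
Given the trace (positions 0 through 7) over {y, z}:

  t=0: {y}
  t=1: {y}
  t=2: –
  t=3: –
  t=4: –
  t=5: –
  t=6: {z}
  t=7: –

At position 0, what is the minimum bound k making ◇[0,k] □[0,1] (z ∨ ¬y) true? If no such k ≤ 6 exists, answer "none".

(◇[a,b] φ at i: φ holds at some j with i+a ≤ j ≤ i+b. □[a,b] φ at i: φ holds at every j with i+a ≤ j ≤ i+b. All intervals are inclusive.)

2

Scan j = 0,1,… for □[0,1] (z ∨ ¬y):
  j=0: fails
  j=1: fails
  j=2: holds
First hit at j=2, so smallest k = 2-0 = 2.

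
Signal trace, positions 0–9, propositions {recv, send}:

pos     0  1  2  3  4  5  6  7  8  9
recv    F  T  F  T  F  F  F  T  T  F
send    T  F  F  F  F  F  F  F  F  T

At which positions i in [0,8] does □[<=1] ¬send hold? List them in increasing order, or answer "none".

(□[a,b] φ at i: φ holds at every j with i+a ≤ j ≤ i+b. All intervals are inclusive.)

Evaluate at each i in [0,8]:
  i=0: ✗ (fails at j=0)
  i=1: ✓ (all of [1,2])
  i=2: ✓ (all of [2,3])
  i=3: ✓ (all of [3,4])
  i=4: ✓ (all of [4,5])
  i=5: ✓ (all of [5,6])
  i=6: ✓ (all of [6,7])
  i=7: ✓ (all of [7,8])
  i=8: ✗ (fails at j=9)

1, 2, 3, 4, 5, 6, 7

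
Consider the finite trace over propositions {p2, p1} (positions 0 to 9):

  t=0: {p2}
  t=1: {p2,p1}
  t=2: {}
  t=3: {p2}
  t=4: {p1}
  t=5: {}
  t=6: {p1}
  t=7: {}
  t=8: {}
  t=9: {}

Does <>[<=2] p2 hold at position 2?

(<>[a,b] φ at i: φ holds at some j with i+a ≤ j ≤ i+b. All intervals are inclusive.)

Holds

Check p2 at each j in [2,4]:
  j=2: false
  j=3: true
  j=4: false
Found at j=3 → formula holds.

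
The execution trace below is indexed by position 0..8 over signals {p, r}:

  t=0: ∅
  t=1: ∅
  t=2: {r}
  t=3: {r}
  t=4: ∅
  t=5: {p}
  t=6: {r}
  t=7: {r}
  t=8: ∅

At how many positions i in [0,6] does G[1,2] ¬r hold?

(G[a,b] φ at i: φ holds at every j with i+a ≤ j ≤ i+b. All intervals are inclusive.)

Evaluate at each i in [0,6]:
  i=0: ✗ (fails at j=2)
  i=1: ✗ (fails at j=2)
  i=2: ✗ (fails at j=3)
  i=3: ✓ (all of [4,5])
  i=4: ✗ (fails at j=6)
  i=5: ✗ (fails at j=6)
  i=6: ✗ (fails at j=7)
Positions where it holds: {3} → 1.

1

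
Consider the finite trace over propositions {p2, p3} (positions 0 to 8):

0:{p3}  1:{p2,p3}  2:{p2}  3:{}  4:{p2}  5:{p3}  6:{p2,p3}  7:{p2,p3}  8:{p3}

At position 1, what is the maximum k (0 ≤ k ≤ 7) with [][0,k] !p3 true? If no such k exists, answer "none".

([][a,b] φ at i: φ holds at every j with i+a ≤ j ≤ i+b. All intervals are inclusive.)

!p3 must hold from j=1 onward; find where it first fails.
  j=1: fails → no k works.

none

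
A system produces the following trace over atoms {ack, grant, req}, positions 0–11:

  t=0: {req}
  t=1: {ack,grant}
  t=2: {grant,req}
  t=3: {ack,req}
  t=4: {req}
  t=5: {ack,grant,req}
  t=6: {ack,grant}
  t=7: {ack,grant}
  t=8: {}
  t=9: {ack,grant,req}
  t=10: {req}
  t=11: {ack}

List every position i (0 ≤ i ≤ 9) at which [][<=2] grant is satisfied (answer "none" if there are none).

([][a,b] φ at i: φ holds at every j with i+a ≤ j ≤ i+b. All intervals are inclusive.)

5

Evaluate at each i in [0,9]:
  i=0: ✗ (fails at j=0)
  i=1: ✗ (fails at j=3)
  i=2: ✗ (fails at j=3)
  i=3: ✗ (fails at j=3)
  i=4: ✗ (fails at j=4)
  i=5: ✓ (all of [5,7])
  i=6: ✗ (fails at j=8)
  i=7: ✗ (fails at j=8)
  i=8: ✗ (fails at j=8)
  i=9: ✗ (fails at j=10)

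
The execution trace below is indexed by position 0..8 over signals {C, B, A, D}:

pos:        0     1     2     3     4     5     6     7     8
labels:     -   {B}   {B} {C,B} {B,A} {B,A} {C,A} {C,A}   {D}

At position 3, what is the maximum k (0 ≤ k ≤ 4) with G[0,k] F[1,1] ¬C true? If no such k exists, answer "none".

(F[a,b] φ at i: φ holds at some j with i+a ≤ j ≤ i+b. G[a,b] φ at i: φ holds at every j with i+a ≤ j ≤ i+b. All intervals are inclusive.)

1

F[1,1] ¬C must hold from j=3 onward; find where it first fails.
  j=3: holds
  j=4: holds
  j=5: fails
Holds on [3,4], so largest k = 1.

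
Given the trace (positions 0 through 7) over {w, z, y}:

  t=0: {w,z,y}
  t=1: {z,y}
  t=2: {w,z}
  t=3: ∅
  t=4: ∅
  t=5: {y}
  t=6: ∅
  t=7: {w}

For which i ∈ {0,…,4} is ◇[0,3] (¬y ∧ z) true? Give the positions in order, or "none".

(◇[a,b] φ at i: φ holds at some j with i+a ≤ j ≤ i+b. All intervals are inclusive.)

0, 1, 2

Evaluate at each i in [0,4]:
  i=0: ✓ (witness j=2)
  i=1: ✓ (witness j=2)
  i=2: ✓ (witness j=2)
  i=3: ✗ (none in [3,6])
  i=4: ✗ (none in [4,7])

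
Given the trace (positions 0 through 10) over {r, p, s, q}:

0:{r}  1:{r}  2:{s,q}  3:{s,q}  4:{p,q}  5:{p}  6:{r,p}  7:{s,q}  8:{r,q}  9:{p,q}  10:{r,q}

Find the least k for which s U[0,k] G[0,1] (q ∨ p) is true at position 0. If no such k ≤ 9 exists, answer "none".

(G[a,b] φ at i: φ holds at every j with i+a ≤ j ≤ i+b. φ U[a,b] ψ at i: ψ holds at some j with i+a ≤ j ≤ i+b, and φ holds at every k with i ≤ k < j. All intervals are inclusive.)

Need earliest j ≥ 0 with G[0,1] (q ∨ p), and s at every k in [0,j-1].
  j=0: rhs fails.
  j=1: rhs fails.
  j=2: rhs holds but lhs fails at k=0.
  j=3: rhs holds but lhs fails at k=0.
  j=4: rhs holds but lhs fails at k=0.
  j=5: rhs holds but lhs fails at k=0.
  j=6: rhs holds but lhs fails at k=0.
  j=7: rhs holds but lhs fails at k=0.
  j=8: rhs holds but lhs fails at k=0.
  j=9: rhs holds but lhs fails at k=0.
No witness within the range → none.

none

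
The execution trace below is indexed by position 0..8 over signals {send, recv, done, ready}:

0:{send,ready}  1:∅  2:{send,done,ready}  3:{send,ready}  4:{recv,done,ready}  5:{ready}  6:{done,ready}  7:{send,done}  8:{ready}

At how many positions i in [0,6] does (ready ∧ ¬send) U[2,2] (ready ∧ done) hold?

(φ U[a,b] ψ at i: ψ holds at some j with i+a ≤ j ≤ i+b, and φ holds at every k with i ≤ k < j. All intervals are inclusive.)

Evaluate at each i in [0,6]:
  i=0: ✗ (lhs fails at k=0 before rhs at j=2)
  i=1: ✗ (no rhs in [3,3])
  i=2: ✗ (lhs fails at k=2 before rhs at j=4)
  i=3: ✗ (no rhs in [5,5])
  i=4: ✓ (rhs at j=6; lhs holds on [4,5])
  i=5: ✗ (no rhs in [7,7])
  i=6: ✗ (no rhs in [8,8])
Positions where it holds: {4} → 1.

1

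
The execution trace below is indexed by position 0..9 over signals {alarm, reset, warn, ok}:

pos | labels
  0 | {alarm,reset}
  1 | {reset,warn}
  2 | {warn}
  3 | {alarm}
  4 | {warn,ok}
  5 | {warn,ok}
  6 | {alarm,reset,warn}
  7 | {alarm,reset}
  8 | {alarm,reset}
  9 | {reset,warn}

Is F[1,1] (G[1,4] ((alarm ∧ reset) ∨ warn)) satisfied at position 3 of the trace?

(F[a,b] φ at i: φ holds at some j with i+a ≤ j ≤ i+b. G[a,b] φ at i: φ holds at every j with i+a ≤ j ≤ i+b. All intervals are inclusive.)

True

Check G[1,4] ((alarm ∧ reset) ∨ warn) at each j in [4,4]:
  j=4: holds on [5,8]
Found at j=4 → formula holds.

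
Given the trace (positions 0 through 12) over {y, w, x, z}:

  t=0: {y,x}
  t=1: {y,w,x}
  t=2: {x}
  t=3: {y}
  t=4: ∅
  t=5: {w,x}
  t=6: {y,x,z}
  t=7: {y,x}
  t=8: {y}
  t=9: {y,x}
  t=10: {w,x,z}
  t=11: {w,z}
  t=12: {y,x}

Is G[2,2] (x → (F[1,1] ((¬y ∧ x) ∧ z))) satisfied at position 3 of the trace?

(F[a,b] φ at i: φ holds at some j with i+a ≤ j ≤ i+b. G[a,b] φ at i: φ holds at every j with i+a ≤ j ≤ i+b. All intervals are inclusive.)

Check (x → (F[1,1] ((¬y ∧ x) ∧ z))) at every j in [5,5]:
  j=5: antecedent true; consequent fails (none in [6,6]) → ✗
Fails at j=5 → formula fails.

No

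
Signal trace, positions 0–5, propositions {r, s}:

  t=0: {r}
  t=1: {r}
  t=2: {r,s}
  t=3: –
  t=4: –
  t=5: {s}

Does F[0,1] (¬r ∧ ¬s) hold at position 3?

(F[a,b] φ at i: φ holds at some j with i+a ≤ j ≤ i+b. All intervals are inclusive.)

Check (¬r ∧ ¬s) at each j in [3,4]:
  j=3: true
  j=4: true
Found at j=3 → formula holds.

Yes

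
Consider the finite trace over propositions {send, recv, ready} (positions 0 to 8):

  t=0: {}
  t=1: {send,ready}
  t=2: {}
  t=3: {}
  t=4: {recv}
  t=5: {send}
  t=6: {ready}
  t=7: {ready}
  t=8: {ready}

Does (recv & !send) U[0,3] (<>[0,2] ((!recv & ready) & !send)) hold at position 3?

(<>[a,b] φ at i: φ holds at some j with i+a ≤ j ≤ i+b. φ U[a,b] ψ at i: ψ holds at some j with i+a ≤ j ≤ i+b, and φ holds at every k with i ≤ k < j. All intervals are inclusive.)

Need some j in [3,6] with <>[0,2] ((!recv & ready) & !send), and (recv & !send) at every k in [3,j-1].
  j=3: <>[0,2] ((!recv & ready) & !send) — fails (none in [3,5]).
  j=4: <>[0,2] ((!recv & ready) & !send) holds, but (recv & !send) fails at k=3 → not this j.
  j=5: <>[0,2] ((!recv & ready) & !send) holds, but (recv & !send) fails at k=3 → not this j.
  j=6: <>[0,2] ((!recv & ready) & !send) holds, but (recv & !send) fails at k=3 → not this j.
No j in the window works → until fails.

Does not hold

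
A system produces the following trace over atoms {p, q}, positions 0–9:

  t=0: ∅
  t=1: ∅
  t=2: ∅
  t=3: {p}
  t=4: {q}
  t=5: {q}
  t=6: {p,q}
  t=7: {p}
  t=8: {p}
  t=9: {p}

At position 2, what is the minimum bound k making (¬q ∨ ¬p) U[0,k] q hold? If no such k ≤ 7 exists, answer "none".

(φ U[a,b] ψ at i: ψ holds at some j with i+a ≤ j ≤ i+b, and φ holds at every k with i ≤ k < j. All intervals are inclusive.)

Need earliest j ≥ 2 with q, and (¬q ∨ ¬p) at every k in [2,j-1].
  j=2: rhs fails.
  j=3: rhs fails.
  j=4: rhs holds; lhs holds on [2,3]. k = 2.

2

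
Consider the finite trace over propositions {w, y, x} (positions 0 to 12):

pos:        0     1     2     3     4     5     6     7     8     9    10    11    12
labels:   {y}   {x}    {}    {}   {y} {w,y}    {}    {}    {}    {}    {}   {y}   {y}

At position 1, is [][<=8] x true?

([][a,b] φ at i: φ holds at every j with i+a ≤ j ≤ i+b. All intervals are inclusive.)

False

Check x at every j in [1,9]:
  j=1: true
  j=2: false
  j=3: false
  j=4: false
  j=5: false
  j=6: false
  j=7: false
  j=8: false
  j=9: false
Fails at j=2 → formula fails.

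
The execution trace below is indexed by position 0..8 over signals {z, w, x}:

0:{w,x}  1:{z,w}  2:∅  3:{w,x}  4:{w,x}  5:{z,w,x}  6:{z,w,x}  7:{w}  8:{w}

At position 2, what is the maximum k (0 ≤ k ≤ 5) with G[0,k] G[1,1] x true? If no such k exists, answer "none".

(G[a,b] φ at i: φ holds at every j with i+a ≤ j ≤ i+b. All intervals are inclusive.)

3

G[1,1] x must hold from j=2 onward; find where it first fails.
  j=2: holds
  j=3: holds
  j=4: holds
  j=5: holds
  j=6: fails
Holds on [2,5], so largest k = 3.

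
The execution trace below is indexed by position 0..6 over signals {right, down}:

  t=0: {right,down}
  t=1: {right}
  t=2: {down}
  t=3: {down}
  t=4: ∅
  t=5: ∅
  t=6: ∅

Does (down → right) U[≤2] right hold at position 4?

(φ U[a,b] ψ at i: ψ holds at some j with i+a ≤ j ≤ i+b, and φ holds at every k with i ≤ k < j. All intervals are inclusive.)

False

Need some j in [4,6] with right, and (down → right) at every k in [4,j-1].
  j=4: right false.
  j=5: right false.
  j=6: right false.
No j in the window works → until fails.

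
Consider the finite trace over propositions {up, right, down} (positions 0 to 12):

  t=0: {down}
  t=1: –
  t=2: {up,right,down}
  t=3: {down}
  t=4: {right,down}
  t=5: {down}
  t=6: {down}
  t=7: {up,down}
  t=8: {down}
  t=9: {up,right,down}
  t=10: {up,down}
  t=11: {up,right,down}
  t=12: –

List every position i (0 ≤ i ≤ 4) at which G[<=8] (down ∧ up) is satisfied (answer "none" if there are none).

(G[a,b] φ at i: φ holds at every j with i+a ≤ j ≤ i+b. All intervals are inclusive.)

none

Evaluate at each i in [0,4]:
  i=0: ✗ (fails at j=0)
  i=1: ✗ (fails at j=1)
  i=2: ✗ (fails at j=3)
  i=3: ✗ (fails at j=3)
  i=4: ✗ (fails at j=4)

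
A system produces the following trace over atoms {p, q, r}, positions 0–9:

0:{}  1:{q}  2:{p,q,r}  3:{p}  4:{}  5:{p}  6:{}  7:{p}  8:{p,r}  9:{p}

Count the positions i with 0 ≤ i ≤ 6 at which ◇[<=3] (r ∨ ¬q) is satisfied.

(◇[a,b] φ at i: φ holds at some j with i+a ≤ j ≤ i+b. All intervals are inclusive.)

7

Evaluate at each i in [0,6]:
  i=0: ✓ (witness j=0)
  i=1: ✓ (witness j=2)
  i=2: ✓ (witness j=2)
  i=3: ✓ (witness j=3)
  i=4: ✓ (witness j=4)
  i=5: ✓ (witness j=5)
  i=6: ✓ (witness j=6)
Positions where it holds: {0, 1, 2, 3, 4, 5, 6} → 7.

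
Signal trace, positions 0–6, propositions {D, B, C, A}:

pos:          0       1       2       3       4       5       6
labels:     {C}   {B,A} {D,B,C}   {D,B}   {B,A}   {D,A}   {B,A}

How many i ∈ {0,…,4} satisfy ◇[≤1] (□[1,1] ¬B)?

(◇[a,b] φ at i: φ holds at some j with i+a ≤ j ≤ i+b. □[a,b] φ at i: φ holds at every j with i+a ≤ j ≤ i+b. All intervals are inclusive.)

Evaluate at each i in [0,4]:
  i=0: ✗ (none in [0,1])
  i=1: ✗ (none in [1,2])
  i=2: ✗ (none in [2,3])
  i=3: ✓ (witness j=4)
  i=4: ✓ (witness j=4)
Positions where it holds: {3, 4} → 2.

2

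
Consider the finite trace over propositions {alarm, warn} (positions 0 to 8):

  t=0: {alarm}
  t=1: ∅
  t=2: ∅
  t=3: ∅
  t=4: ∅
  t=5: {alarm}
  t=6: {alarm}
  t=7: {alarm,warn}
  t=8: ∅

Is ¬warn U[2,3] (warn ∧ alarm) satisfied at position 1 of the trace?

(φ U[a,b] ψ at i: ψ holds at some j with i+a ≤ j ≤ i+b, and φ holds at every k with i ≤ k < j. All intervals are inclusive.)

Need some j in [3,4] with (warn ∧ alarm), and ¬warn at every k in [1,j-1].
  j=3: (warn ∧ alarm) false.
  j=4: (warn ∧ alarm) false.
No j in the window works → until fails.

False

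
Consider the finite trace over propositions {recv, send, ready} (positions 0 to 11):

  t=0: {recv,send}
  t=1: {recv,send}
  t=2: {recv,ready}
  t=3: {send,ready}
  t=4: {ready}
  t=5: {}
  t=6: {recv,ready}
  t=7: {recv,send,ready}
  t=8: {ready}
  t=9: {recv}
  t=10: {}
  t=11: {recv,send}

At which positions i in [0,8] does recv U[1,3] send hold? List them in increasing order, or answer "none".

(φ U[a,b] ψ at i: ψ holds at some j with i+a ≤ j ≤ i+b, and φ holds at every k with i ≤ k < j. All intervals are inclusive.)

Evaluate at each i in [0,8]:
  i=0: ✓ (rhs at j=1; lhs holds on [0,0])
  i=1: ✓ (rhs at j=3; lhs holds on [1,2])
  i=2: ✓ (rhs at j=3; lhs holds on [2,2])
  i=3: ✗ (no rhs in [4,6])
  i=4: ✗ (lhs fails at k=4 before rhs at j=7)
  i=5: ✗ (lhs fails at k=5 before rhs at j=7)
  i=6: ✓ (rhs at j=7; lhs holds on [6,6])
  i=7: ✗ (no rhs in [8,10])
  i=8: ✗ (lhs fails at k=8 before rhs at j=11)

0, 1, 2, 6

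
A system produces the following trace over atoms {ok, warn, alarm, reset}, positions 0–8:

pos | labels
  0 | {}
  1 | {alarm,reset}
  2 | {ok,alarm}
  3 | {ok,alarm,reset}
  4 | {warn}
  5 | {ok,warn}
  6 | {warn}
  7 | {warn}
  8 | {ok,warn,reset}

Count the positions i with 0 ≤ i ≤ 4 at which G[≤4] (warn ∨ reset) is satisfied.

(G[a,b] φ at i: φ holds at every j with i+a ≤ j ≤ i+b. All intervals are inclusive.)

2

Evaluate at each i in [0,4]:
  i=0: ✗ (fails at j=0)
  i=1: ✗ (fails at j=2)
  i=2: ✗ (fails at j=2)
  i=3: ✓ (all of [3,7])
  i=4: ✓ (all of [4,8])
Positions where it holds: {3, 4} → 2.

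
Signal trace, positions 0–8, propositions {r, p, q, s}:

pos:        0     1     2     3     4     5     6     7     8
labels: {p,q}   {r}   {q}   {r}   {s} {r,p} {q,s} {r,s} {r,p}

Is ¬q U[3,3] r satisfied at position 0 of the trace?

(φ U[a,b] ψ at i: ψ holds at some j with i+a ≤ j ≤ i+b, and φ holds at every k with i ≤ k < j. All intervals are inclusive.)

Need some j in [3,3] with r, and ¬q at every k in [0,j-1].
  j=3: r holds, but ¬q fails at k=0 → not this j.
No j in the window works → until fails.

No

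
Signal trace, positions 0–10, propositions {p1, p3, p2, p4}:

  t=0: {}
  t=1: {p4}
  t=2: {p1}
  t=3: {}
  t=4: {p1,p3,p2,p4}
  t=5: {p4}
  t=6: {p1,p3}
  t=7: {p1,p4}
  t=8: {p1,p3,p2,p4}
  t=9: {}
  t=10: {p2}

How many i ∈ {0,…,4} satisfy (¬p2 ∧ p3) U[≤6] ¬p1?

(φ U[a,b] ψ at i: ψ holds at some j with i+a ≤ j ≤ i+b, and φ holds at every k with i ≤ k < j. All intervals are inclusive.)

Evaluate at each i in [0,4]:
  i=0: ✓ (rhs at j=0)
  i=1: ✓ (rhs at j=1)
  i=2: ✗ (lhs fails at k=2 before rhs at j=3)
  i=3: ✓ (rhs at j=3)
  i=4: ✗ (lhs fails at k=4 before rhs at j=5)
Positions where it holds: {0, 1, 3} → 3.

3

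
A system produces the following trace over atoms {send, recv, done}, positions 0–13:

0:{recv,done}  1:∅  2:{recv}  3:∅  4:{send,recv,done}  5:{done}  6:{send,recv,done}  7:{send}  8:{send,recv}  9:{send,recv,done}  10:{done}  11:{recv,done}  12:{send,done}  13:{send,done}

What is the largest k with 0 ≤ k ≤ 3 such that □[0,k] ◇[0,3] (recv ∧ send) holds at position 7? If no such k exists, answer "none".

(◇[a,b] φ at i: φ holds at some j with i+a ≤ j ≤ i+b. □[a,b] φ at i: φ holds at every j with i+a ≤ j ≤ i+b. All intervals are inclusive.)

◇[0,3] (recv ∧ send) must hold from j=7 onward; find where it first fails.
  j=7: holds
  j=8: holds
  j=9: holds
  j=10: fails
Holds on [7,9], so largest k = 2.

2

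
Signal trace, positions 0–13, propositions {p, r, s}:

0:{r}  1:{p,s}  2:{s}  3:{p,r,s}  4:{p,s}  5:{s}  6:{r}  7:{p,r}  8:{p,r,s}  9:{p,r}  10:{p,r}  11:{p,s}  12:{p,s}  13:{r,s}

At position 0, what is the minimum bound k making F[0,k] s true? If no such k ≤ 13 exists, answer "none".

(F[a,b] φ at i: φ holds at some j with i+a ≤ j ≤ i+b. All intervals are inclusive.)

1

Scan j = 0,1,… for s:
  j=0: fails
  j=1: holds
First hit at j=1, so smallest k = 1-0 = 1.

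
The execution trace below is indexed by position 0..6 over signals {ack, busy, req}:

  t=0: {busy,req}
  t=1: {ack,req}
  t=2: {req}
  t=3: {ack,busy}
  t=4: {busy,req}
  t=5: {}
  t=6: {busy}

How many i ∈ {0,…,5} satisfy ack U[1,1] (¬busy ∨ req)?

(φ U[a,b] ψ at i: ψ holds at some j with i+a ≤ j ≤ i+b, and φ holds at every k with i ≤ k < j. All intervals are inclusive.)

2

Evaluate at each i in [0,5]:
  i=0: ✗ (lhs fails at k=0 before rhs at j=1)
  i=1: ✓ (rhs at j=2; lhs holds on [1,1])
  i=2: ✗ (no rhs in [3,3])
  i=3: ✓ (rhs at j=4; lhs holds on [3,3])
  i=4: ✗ (lhs fails at k=4 before rhs at j=5)
  i=5: ✗ (no rhs in [6,6])
Positions where it holds: {1, 3} → 2.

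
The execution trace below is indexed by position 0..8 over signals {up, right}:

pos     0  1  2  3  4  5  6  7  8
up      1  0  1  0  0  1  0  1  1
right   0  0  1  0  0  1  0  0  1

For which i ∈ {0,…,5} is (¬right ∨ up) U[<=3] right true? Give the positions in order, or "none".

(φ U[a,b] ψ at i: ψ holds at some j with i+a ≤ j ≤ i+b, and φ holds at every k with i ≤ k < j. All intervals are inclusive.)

0, 1, 2, 3, 4, 5

Evaluate at each i in [0,5]:
  i=0: ✓ (rhs at j=2; lhs holds on [0,1])
  i=1: ✓ (rhs at j=2; lhs holds on [1,1])
  i=2: ✓ (rhs at j=2)
  i=3: ✓ (rhs at j=5; lhs holds on [3,4])
  i=4: ✓ (rhs at j=5; lhs holds on [4,4])
  i=5: ✓ (rhs at j=5)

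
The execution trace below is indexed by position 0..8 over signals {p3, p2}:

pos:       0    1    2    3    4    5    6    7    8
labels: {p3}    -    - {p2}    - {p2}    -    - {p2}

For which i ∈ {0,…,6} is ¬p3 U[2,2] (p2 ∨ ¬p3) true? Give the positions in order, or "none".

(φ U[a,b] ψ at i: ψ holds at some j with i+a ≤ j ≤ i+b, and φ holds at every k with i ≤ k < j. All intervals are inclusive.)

1, 2, 3, 4, 5, 6

Evaluate at each i in [0,6]:
  i=0: ✗ (lhs fails at k=0 before rhs at j=2)
  i=1: ✓ (rhs at j=3; lhs holds on [1,2])
  i=2: ✓ (rhs at j=4; lhs holds on [2,3])
  i=3: ✓ (rhs at j=5; lhs holds on [3,4])
  i=4: ✓ (rhs at j=6; lhs holds on [4,5])
  i=5: ✓ (rhs at j=7; lhs holds on [5,6])
  i=6: ✓ (rhs at j=8; lhs holds on [6,7])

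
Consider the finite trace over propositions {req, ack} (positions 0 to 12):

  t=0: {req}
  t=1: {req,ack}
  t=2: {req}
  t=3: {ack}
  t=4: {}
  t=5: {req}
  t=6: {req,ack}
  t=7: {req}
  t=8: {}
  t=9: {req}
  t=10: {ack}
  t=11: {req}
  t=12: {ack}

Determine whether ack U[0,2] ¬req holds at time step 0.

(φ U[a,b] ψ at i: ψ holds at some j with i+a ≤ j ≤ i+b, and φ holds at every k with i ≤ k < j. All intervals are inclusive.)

Need some j in [0,2] with ¬req, and ack at every k in [0,j-1].
  j=0: ¬req false.
  j=1: ¬req false.
  j=2: ¬req false.
No j in the window works → until fails.

No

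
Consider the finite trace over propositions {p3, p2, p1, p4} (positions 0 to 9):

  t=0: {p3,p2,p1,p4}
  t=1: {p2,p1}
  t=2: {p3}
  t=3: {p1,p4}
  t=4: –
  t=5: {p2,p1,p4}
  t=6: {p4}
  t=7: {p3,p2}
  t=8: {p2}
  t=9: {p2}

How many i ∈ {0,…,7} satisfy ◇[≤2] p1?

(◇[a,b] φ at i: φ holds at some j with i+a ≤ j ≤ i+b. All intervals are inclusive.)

Evaluate at each i in [0,7]:
  i=0: ✓ (witness j=0)
  i=1: ✓ (witness j=1)
  i=2: ✓ (witness j=3)
  i=3: ✓ (witness j=3)
  i=4: ✓ (witness j=5)
  i=5: ✓ (witness j=5)
  i=6: ✗ (none in [6,8])
  i=7: ✗ (none in [7,9])
Positions where it holds: {0, 1, 2, 3, 4, 5} → 6.

6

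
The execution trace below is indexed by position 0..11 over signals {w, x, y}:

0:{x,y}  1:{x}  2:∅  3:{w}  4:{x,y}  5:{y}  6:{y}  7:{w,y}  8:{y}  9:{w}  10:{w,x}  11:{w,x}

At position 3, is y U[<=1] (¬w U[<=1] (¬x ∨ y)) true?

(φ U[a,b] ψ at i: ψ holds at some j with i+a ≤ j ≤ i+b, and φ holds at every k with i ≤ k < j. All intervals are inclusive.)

Need some j in [3,4] with (¬w U[<=1] (¬x ∨ y)), and y at every k in [3,j-1].
  j=3: (¬w U[<=1] (¬x ∨ y)) holds; no prefix to check → satisfied.

True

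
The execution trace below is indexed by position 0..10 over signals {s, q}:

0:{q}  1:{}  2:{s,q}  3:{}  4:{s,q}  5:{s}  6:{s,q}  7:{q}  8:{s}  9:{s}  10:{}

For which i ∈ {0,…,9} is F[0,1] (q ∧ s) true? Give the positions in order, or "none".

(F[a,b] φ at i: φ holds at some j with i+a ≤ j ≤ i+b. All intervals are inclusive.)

1, 2, 3, 4, 5, 6

Evaluate at each i in [0,9]:
  i=0: ✗ (none in [0,1])
  i=1: ✓ (witness j=2)
  i=2: ✓ (witness j=2)
  i=3: ✓ (witness j=4)
  i=4: ✓ (witness j=4)
  i=5: ✓ (witness j=6)
  i=6: ✓ (witness j=6)
  i=7: ✗ (none in [7,8])
  i=8: ✗ (none in [8,9])
  i=9: ✗ (none in [9,10])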